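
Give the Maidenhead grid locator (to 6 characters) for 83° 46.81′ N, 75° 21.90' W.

FR23hs

Shift to the Maidenhead origin (180°W, 90°S): lon 104.6350, lat 173.7802.
Field: 104.6350/20 → 5 → F, 173.7802/10 → 17 → R; chars FR.
Square: 4.6350/2 → 2, 3.7802/1 → 3; chars 23.
Subsquare: 0.6350/0.0833333 → 7 → h, 0.7802/0.0416667 → 18 → s; chars hs.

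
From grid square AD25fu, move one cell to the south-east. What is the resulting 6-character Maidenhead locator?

AD25gt

Longitude subsquare f = 5; +1 → 6 = g.
Latitude subsquare u = 20; −1 → 19 = t.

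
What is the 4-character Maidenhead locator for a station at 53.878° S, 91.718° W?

ED46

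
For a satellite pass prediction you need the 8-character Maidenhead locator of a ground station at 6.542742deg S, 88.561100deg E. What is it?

Offset from 180°W / 90°S: lon 268.56110°, lat 83.45726°.
Field: 268.56110/20 → 13 → N, 83.45726/10 → 8 → I; chars NI.
Square: 8.56110/2 → 4, 3.45726/1 → 3; chars 43.
Subsquare: 0.56110/0.0833333 → 6 → g, 0.45726/0.0416667 → 10 → k; chars gk.
Extended square: 0.06110/0.00833333 → 7, 0.04059/0.00416667 → 9; chars 79.

NI43gk79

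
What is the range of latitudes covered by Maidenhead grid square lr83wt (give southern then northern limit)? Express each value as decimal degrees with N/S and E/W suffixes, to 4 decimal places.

83.7917° N, 83.8333° N

Field L=11, R=17: +11·20° lon, +17·10° lat → SW at lon 40°, lat 80°.
Square 8, 3: +8·2° lon, +3·1° lat → SW at lon 56°, lat 83°.
Subsquare w=22, t=19: +22·0.0833333° lon, +19·0.0416667° lat → SW at lon 57.8333°, lat 83.7917°.
Cell spans 0.0833333° lon × 0.0416667° lat.
south 83.7917° N, north 83.8333° N.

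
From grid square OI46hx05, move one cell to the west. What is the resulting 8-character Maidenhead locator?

OI46gx95

Longitude extended square 0; −1 → -1, wraps to 9, carry into subsquare.
Longitude subsquare h = 7; −1 → 6 = g.
The latitude characters are unchanged.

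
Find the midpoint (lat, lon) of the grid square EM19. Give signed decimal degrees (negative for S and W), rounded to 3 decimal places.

Field E=4, M=12: +4·20° lon, +12·10° lat → SW at lon -100°, lat 30°.
Square 1, 9: +1·2° lon, +9·1° lat → SW at lon -98°, lat 39°.
Cell spans 2° lon × 1° lat. Centre is SW corner plus half of each.
latitude 39.500, longitude -97.000.

39.500, -97.000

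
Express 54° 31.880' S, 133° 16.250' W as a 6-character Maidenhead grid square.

Add 180° to longitude and 90° to latitude: 46.7292, 35.4687.
Field: 46.7292/20 → 2 → C, 35.4687/10 → 3 → D; chars CD.
Square: 6.7292/2 → 3, 5.4687/1 → 5; chars 35.
Subsquare: 0.7292/0.0833333 → 8 → i, 0.4687/0.0416667 → 11 → l; chars il.

CD35il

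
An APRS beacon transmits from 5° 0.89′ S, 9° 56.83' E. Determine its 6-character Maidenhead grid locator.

JI44xx

Add 180° to longitude and 90° to latitude: 189.9472, 84.9852.
Field: 189.9472/20 → 9 → J, 84.9852/10 → 8 → I; chars JI.
Square: 9.9472/2 → 4, 4.9852/1 → 4; chars 44.
Subsquare: 1.9472/0.0833333 → 23 → x, 0.9852/0.0416667 → 23 → x; chars xx.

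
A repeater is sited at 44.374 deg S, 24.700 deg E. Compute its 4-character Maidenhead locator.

KE25

Offset from 180°W / 90°S: lon 204.70°, lat 45.63°.
Field: 204.70/20 → 10 → K, 45.63/10 → 4 → E; chars KE.
Square: 4.70/2 → 2, 5.63/1 → 5; chars 25.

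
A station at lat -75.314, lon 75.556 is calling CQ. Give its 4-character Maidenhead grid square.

MB74

Add 180° to longitude and 90° to latitude: 255.56, 14.69.
Field: 255.56/20 → 12 → M, 14.69/10 → 1 → B; chars MB.
Square: 15.56/2 → 7, 4.69/1 → 4; chars 74.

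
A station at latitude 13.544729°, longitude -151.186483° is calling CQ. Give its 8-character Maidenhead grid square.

Add 180° to longitude and 90° to latitude: 28.81352, 103.54473.
Field: lon ⌊28.81352/20⌋ = 1 → B; lat ⌊103.54473/10⌋ = 10 → K.
Square: lon ⌊8.81352/2⌋ = 4; lat ⌊3.54473/1⌋ = 3.
Subsquare: lon ⌊0.81352/0.0833333⌋ = 9 → j; lat ⌊0.54473/0.0416667⌋ = 13 → n.
Extended square: lon ⌊0.06352/0.00833333⌋ = 7; lat ⌊0.00306/0.00416667⌋ = 0.

BK43jn70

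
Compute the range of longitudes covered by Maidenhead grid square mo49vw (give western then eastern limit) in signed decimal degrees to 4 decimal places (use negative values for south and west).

69.7500, 69.8333

Field M=12, O=14: +12·20° lon, +14·10° lat → SW at lon 60°, lat 50°.
Square 4, 9: +4·2° lon, +9·1° lat → SW at lon 68°, lat 59°.
Subsquare v=21, w=22: +21·0.0833333° lon, +22·0.0416667° lat → SW at lon 69.75°, lat 59.9167°.
Cell spans 0.0833333° lon × 0.0416667° lat.
west 69.7500, east 69.8333.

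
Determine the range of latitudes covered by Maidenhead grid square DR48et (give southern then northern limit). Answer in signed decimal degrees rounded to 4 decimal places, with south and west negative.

Field D=3, R=17: +3·20° lon, +17·10° lat → SW at lon -120°, lat 80°.
Square 4, 8: +4·2° lon, +8·1° lat → SW at lon -112°, lat 88°.
Subsquare e=4, t=19: +4·0.0833333° lon, +19·0.0416667° lat → SW at lon -111.667°, lat 88.7917°.
Cell spans 0.0833333° lon × 0.0416667° lat.
south 88.7917, north 88.8333.

88.7917, 88.8333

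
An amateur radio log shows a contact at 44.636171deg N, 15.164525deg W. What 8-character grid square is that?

Shift to the Maidenhead origin (180°W, 90°S): lon 164.83548, lat 134.63617.
Field: 164.83548/20 → 8 → I, 134.63617/10 → 13 → N; chars IN.
Square: 4.83548/2 → 2, 4.63617/1 → 4; chars 24.
Subsquare: 0.83548/0.0833333 → 10 → k, 0.63617/0.0416667 → 15 → p; chars kp.
Extended square: 0.00214/0.00833333 → 0, 0.01117/0.00416667 → 2; chars 02.

IN24kp02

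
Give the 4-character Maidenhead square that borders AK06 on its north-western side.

RK97

Longitude square 0; −1 → -1, wraps to 9, carry into field.
Longitude field A = 0; −1 → -1, wraps to 17 = R, wrapping around the antimeridian.
Latitude square 6; +1 → 7.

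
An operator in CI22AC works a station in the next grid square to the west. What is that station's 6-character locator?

Longitude subsquare a = 0; −1 → -1, wraps to 23 = x, carry into square.
Longitude square 2; −1 → 1.
The latitude characters are unchanged.

CI12xc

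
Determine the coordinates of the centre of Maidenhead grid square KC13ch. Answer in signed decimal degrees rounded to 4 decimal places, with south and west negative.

-66.6875, 22.2083

Field K=10, C=2: +10·20° lon, +2·10° lat → SW at lon 20°, lat -70°.
Square 1, 3: +1·2° lon, +3·1° lat → SW at lon 22°, lat -67°.
Subsquare c=2, h=7: +2·0.0833333° lon, +7·0.0416667° lat → SW at lon 22.1667°, lat -66.7083°.
Cell spans 0.0833333° lon × 0.0416667° lat. Centre is SW corner plus half of each.
latitude -66.6875, longitude 22.2083.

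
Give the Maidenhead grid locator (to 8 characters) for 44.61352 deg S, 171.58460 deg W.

Add 180° to longitude and 90° to latitude: 8.41540, 45.38648.
Field: 8.41540/20 → 0 → A, 45.38648/10 → 4 → E; chars AE.
Square: 8.41540/2 → 4, 5.38648/1 → 5; chars 45.
Subsquare: 0.41540/0.0833333 → 4 → e, 0.38648/0.0416667 → 9 → j; chars ej.
Extended square: 0.08207/0.00833333 → 9, 0.01148/0.00416667 → 2; chars 92.

AE45ej92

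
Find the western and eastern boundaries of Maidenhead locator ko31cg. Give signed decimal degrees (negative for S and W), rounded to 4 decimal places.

26.1667, 26.2500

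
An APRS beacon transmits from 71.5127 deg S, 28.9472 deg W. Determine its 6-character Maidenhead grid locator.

HB58ml

Offset from 180°W / 90°S: lon 151.0528°, lat 18.4873°.
Field: 151.0528/20 → 7 → H, 18.4873/10 → 1 → B; chars HB.
Square: 11.0528/2 → 5, 8.4873/1 → 8; chars 58.
Subsquare: 1.0528/0.0833333 → 12 → m, 0.4873/0.0416667 → 11 → l; chars ml.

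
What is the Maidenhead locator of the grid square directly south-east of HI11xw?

HI21av

Longitude subsquare x = 23; +1 → 24, wraps to 0 = a, carry into square.
Longitude square 1; +1 → 2.
Latitude subsquare w = 22; −1 → 21 = v.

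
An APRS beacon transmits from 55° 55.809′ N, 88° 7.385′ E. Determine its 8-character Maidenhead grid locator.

NO45bw43

Add 180° to longitude and 90° to latitude: 268.12308, 145.93015.
Field: lon ⌊268.12308/20⌋ = 13 → N; lat ⌊145.93015/10⌋ = 14 → O.
Square: lon ⌊8.12308/2⌋ = 4; lat ⌊5.93015/1⌋ = 5.
Subsquare: lon ⌊0.12308/0.0833333⌋ = 1 → b; lat ⌊0.93015/0.0416667⌋ = 22 → w.
Extended square: lon ⌊0.03975/0.00833333⌋ = 4; lat ⌊0.01348/0.00416667⌋ = 3.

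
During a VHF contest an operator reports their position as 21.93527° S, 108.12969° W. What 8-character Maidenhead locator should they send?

DG58wb45

Add 180° to longitude and 90° to latitude: 71.87031, 68.06473.
Field (20°×10°, letters A–R): lon ⌊71.87031/20⌋ = 3 → D; lat ⌊68.06473/10⌋ = 6 → G.
Square (2°×1°, digits 0–9): lon ⌊11.87031/2⌋ = 5; lat ⌊8.06473/1⌋ = 8.
Subsquare (5′×2.5′, letters a–x): lon ⌊1.87031/0.0833333⌋ = 22 → w; lat ⌊0.06473/0.0416667⌋ = 1 → b.
Extended square (30″×15″, digits 0–9): lon ⌊0.03698/0.00833333⌋ = 4; lat ⌊0.02306/0.00416667⌋ = 5.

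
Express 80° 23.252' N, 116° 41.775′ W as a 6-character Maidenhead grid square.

DR10pj

Shift to the Maidenhead origin (180°W, 90°S): lon 63.3037, lat 170.3875.
Field: 63.3037/20 → 3 → D, 170.3875/10 → 17 → R; chars DR.
Square: 3.3037/2 → 1, 0.3875/1 → 0; chars 10.
Subsquare: 1.3037/0.0833333 → 15 → p, 0.3875/0.0416667 → 9 → j; chars pj.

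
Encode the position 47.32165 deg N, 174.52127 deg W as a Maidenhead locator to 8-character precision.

Add 180° to longitude and 90° to latitude: 5.47873, 137.32165.
Field (20°×10°, letters A–R): 5.47873/20 → 0 → A, 137.32165/10 → 13 → N; chars AN.
Square (2°×1°, digits 0–9): 5.47873/2 → 2, 7.32165/1 → 7; chars 27.
Subsquare (5′×2.5′, letters a–x): 1.47873/0.0833333 → 17 → r, 0.32165/0.0416667 → 7 → h; chars rh.
Extended square (30″×15″, digits 0–9): 0.06206/0.00833333 → 7, 0.02998/0.00416667 → 7; chars 77.

AN27rh77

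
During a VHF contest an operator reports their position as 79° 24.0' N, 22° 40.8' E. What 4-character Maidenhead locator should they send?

KQ19

Shift to the Maidenhead origin (180°W, 90°S): lon 202.68, lat 169.40.
Field: lon ⌊202.68/20⌋ = 10 → K; lat ⌊169.40/10⌋ = 16 → Q.
Square: lon ⌊2.68/2⌋ = 1; lat ⌊9.40/1⌋ = 9.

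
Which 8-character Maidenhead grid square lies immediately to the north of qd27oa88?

QD27oa89

Latitude extended square 8; +1 → 9.
The longitude characters are unchanged.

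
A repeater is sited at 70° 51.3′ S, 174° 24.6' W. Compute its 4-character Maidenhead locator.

AB29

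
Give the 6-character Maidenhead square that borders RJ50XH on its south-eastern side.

Longitude subsquare x = 23; +1 → 24, wraps to 0 = a, carry into square.
Longitude square 5; +1 → 6.
Latitude subsquare h = 7; −1 → 6 = g.

RJ60ag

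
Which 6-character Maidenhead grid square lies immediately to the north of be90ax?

Latitude subsquare x = 23; +1 → 24, wraps to 0 = a, carry into square.
Latitude square 0; +1 → 1.
The longitude characters are unchanged.

BE91aa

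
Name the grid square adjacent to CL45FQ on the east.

CL45gq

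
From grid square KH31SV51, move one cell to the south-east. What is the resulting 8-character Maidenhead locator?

Longitude extended square 5; +1 → 6.
Latitude extended square 1; −1 → 0.

KH31sv60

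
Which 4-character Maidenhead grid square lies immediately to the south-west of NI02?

Longitude square 0; −1 → -1, wraps to 9, carry into field.
Longitude field N = 13; −1 → 12 = M.
Latitude square 2; −1 → 1.

MI91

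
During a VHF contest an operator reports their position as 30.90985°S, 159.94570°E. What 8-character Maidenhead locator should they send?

Offset from 180°W / 90°S: lon 339.94570°, lat 59.09015°.
Field: lon ⌊339.94570/20⌋ = 16 → Q; lat ⌊59.09015/10⌋ = 5 → F.
Square: lon ⌊19.94570/2⌋ = 9; lat ⌊9.09015/1⌋ = 9.
Subsquare: lon ⌊1.94570/0.0833333⌋ = 23 → x; lat ⌊0.09015/0.0416667⌋ = 2 → c.
Extended square: lon ⌊0.02903/0.00833333⌋ = 3; lat ⌊0.00682/0.00416667⌋ = 1.

QF99xc31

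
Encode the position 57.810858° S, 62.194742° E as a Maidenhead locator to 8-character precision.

Offset from 180°W / 90°S: lon 242.19474°, lat 32.18914°.
Field (20°×10°, letters A–R): 242.19474/20 → 12 → M, 32.18914/10 → 3 → D; chars MD.
Square (2°×1°, digits 0–9): 2.19474/2 → 1, 2.18914/1 → 2; chars 12.
Subsquare (5′×2.5′, letters a–x): 0.19474/0.0833333 → 2 → c, 0.18914/0.0416667 → 4 → e; chars ce.
Extended square (30″×15″, digits 0–9): 0.02808/0.00833333 → 3, 0.02248/0.00416667 → 5; chars 35.

MD12ce35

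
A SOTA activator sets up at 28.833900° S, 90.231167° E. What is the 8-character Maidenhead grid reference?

Shift to the Maidenhead origin (180°W, 90°S): lon 270.23117, lat 61.16610.
Field (20°×10°, letters A–R): 270.23117/20 → 13 → N, 61.16610/10 → 6 → G; chars NG.
Square (2°×1°, digits 0–9): 10.23117/2 → 5, 1.16610/1 → 1; chars 51.
Subsquare (5′×2.5′, letters a–x): 0.23117/0.0833333 → 2 → c, 0.16610/0.0416667 → 3 → d; chars cd.
Extended square (30″×15″, digits 0–9): 0.06450/0.00833333 → 7, 0.04110/0.00416667 → 9; chars 79.

NG51cd79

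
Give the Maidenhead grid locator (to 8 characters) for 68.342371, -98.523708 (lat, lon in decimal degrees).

EP08ri72

Add 180° to longitude and 90° to latitude: 81.47629, 158.34237.
Field (20°×10°, letters A–R): 81.47629/20 → 4 → E, 158.34237/10 → 15 → P; chars EP.
Square (2°×1°, digits 0–9): 1.47629/2 → 0, 8.34237/1 → 8; chars 08.
Subsquare (5′×2.5′, letters a–x): 1.47629/0.0833333 → 17 → r, 0.34237/0.0416667 → 8 → i; chars ri.
Extended square (30″×15″, digits 0–9): 0.05963/0.00833333 → 7, 0.00904/0.00416667 → 2; chars 72.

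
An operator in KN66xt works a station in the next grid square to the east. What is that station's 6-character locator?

KN76at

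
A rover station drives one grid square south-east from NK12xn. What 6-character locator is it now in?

NK22am

Longitude subsquare x = 23; +1 → 24, wraps to 0 = a, carry into square.
Longitude square 1; +1 → 2.
Latitude subsquare n = 13; −1 → 12 = m.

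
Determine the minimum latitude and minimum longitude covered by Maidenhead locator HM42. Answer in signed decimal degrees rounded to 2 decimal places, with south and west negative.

32.00, -32.00

Field H=7, M=12: +7·20° lon, +12·10° lat → SW at lon -40°, lat 30°.
Square 4, 2: +4·2° lon, +2·1° lat → SW at lon -32°, lat 32°.
latitude 32.00, longitude -32.00.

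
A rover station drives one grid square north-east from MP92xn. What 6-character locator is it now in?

NP02ao

Longitude subsquare x = 23; +1 → 24, wraps to 0 = a, carry into square.
Longitude square 9; +1 → 10, wraps to 0, carry into field.
Longitude field M = 12; +1 → 13 = N.
Latitude subsquare n = 13; +1 → 14 = o.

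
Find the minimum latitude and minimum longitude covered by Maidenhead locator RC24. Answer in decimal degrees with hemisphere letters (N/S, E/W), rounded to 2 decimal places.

66.00° S, 164.00° E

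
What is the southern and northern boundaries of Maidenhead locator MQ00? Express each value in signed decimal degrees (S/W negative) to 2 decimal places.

70.00, 71.00

Field M=12, Q=16: +12·20° lon, +16·10° lat → SW at lon 60°, lat 70°.
Square 0, 0: +0·2° lon, +0·1° lat → SW at lon 60°, lat 70°.
Cell spans 2° lon × 1° lat.
south 70.00, north 71.00.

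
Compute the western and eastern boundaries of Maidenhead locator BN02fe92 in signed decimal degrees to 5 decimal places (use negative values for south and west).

Field B=1, N=13: +1·20° lon, +13·10° lat → SW at lon -160°, lat 40°.
Square 0, 2: +0·2° lon, +2·1° lat → SW at lon -160°, lat 42°.
Subsquare f=5, e=4: +5·0.0833333° lon, +4·0.0416667° lat → SW at lon -159.583°, lat 42.1667°.
Extended square 9, 2: +9·0.00833333° lon, +2·0.00416667° lat → SW at lon -159.508°, lat 42.175°.
Cell spans 0.00833333° lon × 0.00416667° lat.
west -159.50833, east -159.50000.

-159.50833, -159.50000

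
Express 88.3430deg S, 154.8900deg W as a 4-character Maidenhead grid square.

BA21

Add 180° to longitude and 90° to latitude: 25.11, 1.66.
Field: lon ⌊25.11/20⌋ = 1 → B; lat ⌊1.66/10⌋ = 0 → A.
Square: lon ⌊5.11/2⌋ = 2; lat ⌊1.66/1⌋ = 1.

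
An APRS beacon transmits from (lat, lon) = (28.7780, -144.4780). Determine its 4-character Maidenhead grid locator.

BL78

Shift to the Maidenhead origin (180°W, 90°S): lon 35.52, lat 118.78.
Field: 35.52/20 → 1 → B, 118.78/10 → 11 → L; chars BL.
Square: 15.52/2 → 7, 8.78/1 → 8; chars 78.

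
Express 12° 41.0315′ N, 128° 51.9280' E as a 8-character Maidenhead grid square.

PK42kq34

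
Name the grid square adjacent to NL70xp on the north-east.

NL80aq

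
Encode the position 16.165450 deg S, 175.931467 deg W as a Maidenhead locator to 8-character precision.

Add 180° to longitude and 90° to latitude: 4.06853, 73.83455.
Field: lon ⌊4.06853/20⌋ = 0 → A; lat ⌊73.83455/10⌋ = 7 → H.
Square: lon ⌊4.06853/2⌋ = 2; lat ⌊3.83455/1⌋ = 3.
Subsquare: lon ⌊0.06853/0.0833333⌋ = 0 → a; lat ⌊0.83455/0.0416667⌋ = 20 → u.
Extended square: lon ⌊0.06853/0.00833333⌋ = 8; lat ⌊0.00122/0.00416667⌋ = 0.

AH23au80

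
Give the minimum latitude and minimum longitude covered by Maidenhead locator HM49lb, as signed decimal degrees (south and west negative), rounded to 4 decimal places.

Field H=7, M=12: +7·20° lon, +12·10° lat → SW at lon -40°, lat 30°.
Square 4, 9: +4·2° lon, +9·1° lat → SW at lon -32°, lat 39°.
Subsquare l=11, b=1: +11·0.0833333° lon, +1·0.0416667° lat → SW at lon -31.0833°, lat 39.0417°.
latitude 39.0417, longitude -31.0833.

39.0417, -31.0833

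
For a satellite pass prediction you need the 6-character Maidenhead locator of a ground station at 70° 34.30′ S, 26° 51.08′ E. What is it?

KB39kk

Shift to the Maidenhead origin (180°W, 90°S): lon 206.8513, lat 19.4283.
Field: lon ⌊206.8513/20⌋ = 10 → K; lat ⌊19.4283/10⌋ = 1 → B.
Square: lon ⌊6.8513/2⌋ = 3; lat ⌊9.4283/1⌋ = 9.
Subsquare: lon ⌊0.8513/0.0833333⌋ = 10 → k; lat ⌊0.4283/0.0416667⌋ = 10 → k.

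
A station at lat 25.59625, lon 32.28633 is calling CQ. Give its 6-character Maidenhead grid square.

KL65do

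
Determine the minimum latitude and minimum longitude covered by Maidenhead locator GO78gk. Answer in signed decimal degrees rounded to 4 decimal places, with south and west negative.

58.4167, -45.5000

Field G=6, O=14: +6·20° lon, +14·10° lat → SW at lon -60°, lat 50°.
Square 7, 8: +7·2° lon, +8·1° lat → SW at lon -46°, lat 58°.
Subsquare g=6, k=10: +6·0.0833333° lon, +10·0.0416667° lat → SW at lon -45.5°, lat 58.4167°.
latitude 58.4167, longitude -45.5000.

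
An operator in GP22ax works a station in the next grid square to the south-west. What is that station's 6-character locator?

GP12xw

Longitude subsquare a = 0; −1 → -1, wraps to 23 = x, carry into square.
Longitude square 2; −1 → 1.
Latitude subsquare x = 23; −1 → 22 = w.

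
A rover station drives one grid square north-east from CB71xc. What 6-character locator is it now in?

Longitude subsquare x = 23; +1 → 24, wraps to 0 = a, carry into square.
Longitude square 7; +1 → 8.
Latitude subsquare c = 2; +1 → 3 = d.

CB81ad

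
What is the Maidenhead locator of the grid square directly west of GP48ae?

GP38xe

Longitude subsquare a = 0; −1 → -1, wraps to 23 = x, carry into square.
Longitude square 4; −1 → 3.
The latitude characters are unchanged.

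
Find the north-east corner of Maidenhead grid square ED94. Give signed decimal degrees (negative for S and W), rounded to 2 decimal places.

Field E=4, D=3: +4·20° lon, +3·10° lat → SW at lon -100°, lat -60°.
Square 9, 4: +9·2° lon, +4·1° lat → SW at lon -82°, lat -56°.
Cell spans 2° lon × 1° lat. NE corner is SW corner plus one full cell.
latitude -55.00, longitude -80.00.

-55.00, -80.00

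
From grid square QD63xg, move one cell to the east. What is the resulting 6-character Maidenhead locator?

QD73ag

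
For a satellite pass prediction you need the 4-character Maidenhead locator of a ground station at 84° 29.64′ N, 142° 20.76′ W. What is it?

BR84

Add 180° to longitude and 90° to latitude: 37.65, 174.49.
Field: lon ⌊37.65/20⌋ = 1 → B; lat ⌊174.49/10⌋ = 17 → R.
Square: lon ⌊17.65/2⌋ = 8; lat ⌊4.49/1⌋ = 4.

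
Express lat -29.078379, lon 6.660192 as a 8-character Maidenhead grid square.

Shift to the Maidenhead origin (180°W, 90°S): lon 186.66019, lat 60.92162.
Field: 186.66019/20 → 9 → J, 60.92162/10 → 6 → G; chars JG.
Square: 6.66019/2 → 3, 0.92162/1 → 0; chars 30.
Subsquare: 0.66019/0.0833333 → 7 → h, 0.92162/0.0416667 → 22 → w; chars hw.
Extended square: 0.07686/0.00833333 → 9, 0.00495/0.00416667 → 1; chars 91.

JG30hw91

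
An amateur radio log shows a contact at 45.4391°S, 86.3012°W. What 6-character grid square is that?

Add 180° to longitude and 90° to latitude: 93.6988, 44.5609.
Field: lon ⌊93.6988/20⌋ = 4 → E; lat ⌊44.5609/10⌋ = 4 → E.
Square: lon ⌊13.6988/2⌋ = 6; lat ⌊4.5609/1⌋ = 4.
Subsquare: lon ⌊1.6988/0.0833333⌋ = 20 → u; lat ⌊0.5609/0.0416667⌋ = 13 → n.

EE64un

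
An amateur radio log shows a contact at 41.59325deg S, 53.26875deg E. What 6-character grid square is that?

Add 180° to longitude and 90° to latitude: 233.2688, 48.4068.
Field: 233.2688/20 → 11 → L, 48.4068/10 → 4 → E; chars LE.
Square: 13.2688/2 → 6, 8.4068/1 → 8; chars 68.
Subsquare: 1.2688/0.0833333 → 15 → p, 0.4068/0.0416667 → 9 → j; chars pj.

LE68pj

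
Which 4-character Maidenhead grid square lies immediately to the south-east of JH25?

JH34

Longitude square 2; +1 → 3.
Latitude square 5; −1 → 4.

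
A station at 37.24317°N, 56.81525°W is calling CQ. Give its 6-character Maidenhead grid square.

Add 180° to longitude and 90° to latitude: 123.1848, 127.2432.
Field (20°×10°, letters A–R): lon ⌊123.1848/20⌋ = 6 → G; lat ⌊127.2432/10⌋ = 12 → M.
Square (2°×1°, digits 0–9): lon ⌊3.1848/2⌋ = 1; lat ⌊7.2432/1⌋ = 7.
Subsquare (5′×2.5′, letters a–x): lon ⌊1.1848/0.0833333⌋ = 14 → o; lat ⌊0.2432/0.0416667⌋ = 5 → f.

GM17of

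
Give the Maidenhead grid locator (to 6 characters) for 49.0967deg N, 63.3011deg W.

FN89ic

Shift to the Maidenhead origin (180°W, 90°S): lon 116.6989, lat 139.0967.
Field (20°×10°, letters A–R): 116.6989/20 → 5 → F, 139.0967/10 → 13 → N; chars FN.
Square (2°×1°, digits 0–9): 16.6989/2 → 8, 9.0967/1 → 9; chars 89.
Subsquare (5′×2.5′, letters a–x): 0.6989/0.0833333 → 8 → i, 0.0967/0.0416667 → 2 → c; chars ic.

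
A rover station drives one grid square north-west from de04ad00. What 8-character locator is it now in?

Longitude extended square 0; −1 → -1, wraps to 9, carry into subsquare.
Longitude subsquare a = 0; −1 → -1, wraps to 23 = x, carry into square.
Longitude square 0; −1 → -1, wraps to 9, carry into field.
Longitude field D = 3; −1 → 2 = C.
Latitude extended square 0; +1 → 1.

CE94xd91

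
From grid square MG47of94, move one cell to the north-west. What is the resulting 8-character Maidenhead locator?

Longitude extended square 9; −1 → 8.
Latitude extended square 4; +1 → 5.

MG47of85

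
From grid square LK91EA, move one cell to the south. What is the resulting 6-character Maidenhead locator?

LK90ex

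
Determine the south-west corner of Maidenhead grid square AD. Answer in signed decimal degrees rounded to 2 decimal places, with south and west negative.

Field A=0, D=3: +0·20° lon, +3·10° lat → SW at lon -180°, lat -60°.
latitude -60.00, longitude -180.00.

-60.00, -180.00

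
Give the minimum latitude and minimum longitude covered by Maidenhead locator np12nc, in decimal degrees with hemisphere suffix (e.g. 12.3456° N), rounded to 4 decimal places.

62.0833° N, 83.0833° E

Field N=13, P=15: +13·20° lon, +15·10° lat → SW at lon 80°, lat 60°.
Square 1, 2: +1·2° lon, +2·1° lat → SW at lon 82°, lat 62°.
Subsquare n=13, c=2: +13·0.0833333° lon, +2·0.0416667° lat → SW at lon 83.0833°, lat 62.0833°.
latitude 62.0833° N, longitude 83.0833° E.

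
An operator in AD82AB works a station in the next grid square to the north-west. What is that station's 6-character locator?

AD72xc

Longitude subsquare a = 0; −1 → -1, wraps to 23 = x, carry into square.
Longitude square 8; −1 → 7.
Latitude subsquare b = 1; +1 → 2 = c.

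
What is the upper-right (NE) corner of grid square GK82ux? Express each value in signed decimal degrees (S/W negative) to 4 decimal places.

13.0000, -42.2500

Field G=6, K=10: +6·20° lon, +10·10° lat → SW at lon -60°, lat 10°.
Square 8, 2: +8·2° lon, +2·1° lat → SW at lon -44°, lat 12°.
Subsquare u=20, x=23: +20·0.0833333° lon, +23·0.0416667° lat → SW at lon -42.3333°, lat 12.9583°.
Cell spans 0.0833333° lon × 0.0416667° lat. NE corner is SW corner plus one full cell.
latitude 13.0000, longitude -42.2500.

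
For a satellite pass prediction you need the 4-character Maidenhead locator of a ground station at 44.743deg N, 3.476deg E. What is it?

JN14

Offset from 180°W / 90°S: lon 183.48°, lat 134.74°.
Field: lon ⌊183.48/20⌋ = 9 → J; lat ⌊134.74/10⌋ = 13 → N.
Square: lon ⌊3.48/2⌋ = 1; lat ⌊4.74/1⌋ = 4.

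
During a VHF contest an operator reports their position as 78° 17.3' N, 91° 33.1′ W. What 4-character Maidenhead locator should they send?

Shift to the Maidenhead origin (180°W, 90°S): lon 88.45, lat 168.29.
Field: 88.45/20 → 4 → E, 168.29/10 → 16 → Q; chars EQ.
Square: 8.45/2 → 4, 8.29/1 → 8; chars 48.

EQ48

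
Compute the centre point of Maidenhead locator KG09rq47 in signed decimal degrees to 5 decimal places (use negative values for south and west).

Field K=10, G=6: +10·20° lon, +6·10° lat → SW at lon 20°, lat -30°.
Square 0, 9: +0·2° lon, +9·1° lat → SW at lon 20°, lat -21°.
Subsquare r=17, q=16: +17·0.0833333° lon, +16·0.0416667° lat → SW at lon 21.4167°, lat -20.3333°.
Extended square 4, 7: +4·0.00833333° lon, +7·0.00416667° lat → SW at lon 21.45°, lat -20.3042°.
Cell spans 0.00833333° lon × 0.00416667° lat. Centre is SW corner plus half of each.
latitude -20.30208, longitude 21.45417.

-20.30208, 21.45417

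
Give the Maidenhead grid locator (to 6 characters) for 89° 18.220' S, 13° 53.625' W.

IA30bq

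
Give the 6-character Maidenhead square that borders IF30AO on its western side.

Longitude subsquare a = 0; −1 → -1, wraps to 23 = x, carry into square.
Longitude square 3; −1 → 2.
The latitude characters are unchanged.

IF20xo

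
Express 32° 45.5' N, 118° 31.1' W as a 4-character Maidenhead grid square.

DM02

Add 180° to longitude and 90° to latitude: 61.48, 122.76.
Field (20°×10°, letters A–R): lon ⌊61.48/20⌋ = 3 → D; lat ⌊122.76/10⌋ = 12 → M.
Square (2°×1°, digits 0–9): lon ⌊1.48/2⌋ = 0; lat ⌊2.76/1⌋ = 2.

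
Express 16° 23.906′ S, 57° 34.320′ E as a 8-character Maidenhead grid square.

LH83so84

Add 180° to longitude and 90° to latitude: 237.57200, 73.60157.
Field: lon ⌊237.57200/20⌋ = 11 → L; lat ⌊73.60157/10⌋ = 7 → H.
Square: lon ⌊17.57200/2⌋ = 8; lat ⌊3.60157/1⌋ = 3.
Subsquare: lon ⌊1.57200/0.0833333⌋ = 18 → s; lat ⌊0.60157/0.0416667⌋ = 14 → o.
Extended square: lon ⌊0.07200/0.00833333⌋ = 8; lat ⌊0.01823/0.00416667⌋ = 4.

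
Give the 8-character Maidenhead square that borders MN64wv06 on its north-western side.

MN64vv97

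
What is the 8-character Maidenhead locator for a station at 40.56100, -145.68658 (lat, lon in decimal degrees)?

BN70dn74

Shift to the Maidenhead origin (180°W, 90°S): lon 34.31342, lat 130.56100.
Field: 34.31342/20 → 1 → B, 130.56100/10 → 13 → N; chars BN.
Square: 14.31342/2 → 7, 0.56100/1 → 0; chars 70.
Subsquare: 0.31342/0.0833333 → 3 → d, 0.56100/0.0416667 → 13 → n; chars dn.
Extended square: 0.06342/0.00833333 → 7, 0.01933/0.00416667 → 4; chars 74.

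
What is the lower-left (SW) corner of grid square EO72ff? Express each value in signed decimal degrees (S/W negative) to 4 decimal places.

Field E=4, O=14: +4·20° lon, +14·10° lat → SW at lon -100°, lat 50°.
Square 7, 2: +7·2° lon, +2·1° lat → SW at lon -86°, lat 52°.
Subsquare f=5, f=5: +5·0.0833333° lon, +5·0.0416667° lat → SW at lon -85.5833°, lat 52.2083°.
latitude 52.2083, longitude -85.5833.

52.2083, -85.5833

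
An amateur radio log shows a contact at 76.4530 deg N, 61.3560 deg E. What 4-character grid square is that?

Offset from 180°W / 90°S: lon 241.36°, lat 166.45°.
Field: 241.36/20 → 12 → M, 166.45/10 → 16 → Q; chars MQ.
Square: 1.36/2 → 0, 6.45/1 → 6; chars 06.

MQ06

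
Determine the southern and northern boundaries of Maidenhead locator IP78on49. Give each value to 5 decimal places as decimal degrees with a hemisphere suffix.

Field I=8, P=15: +8·20° lon, +15·10° lat → SW at lon -20°, lat 60°.
Square 7, 8: +7·2° lon, +8·1° lat → SW at lon -6°, lat 68°.
Subsquare o=14, n=13: +14·0.0833333° lon, +13·0.0416667° lat → SW at lon -4.83333°, lat 68.5417°.
Extended square 4, 9: +4·0.00833333° lon, +9·0.00416667° lat → SW at lon -4.8°, lat 68.5792°.
Cell spans 0.00833333° lon × 0.00416667° lat.
south 68.57917° N, north 68.58333° N.

68.57917° N, 68.58333° N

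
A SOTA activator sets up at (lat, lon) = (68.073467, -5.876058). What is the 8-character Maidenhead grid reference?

Offset from 180°W / 90°S: lon 174.12394°, lat 158.07347°.
Field: 174.12394/20 → 8 → I, 158.07347/10 → 15 → P; chars IP.
Square: 14.12394/2 → 7, 8.07347/1 → 8; chars 78.
Subsquare: 0.12394/0.0833333 → 1 → b, 0.07347/0.0416667 → 1 → b; chars bb.
Extended square: 0.04061/0.00833333 → 4, 0.03180/0.00416667 → 7; chars 47.

IP78bb47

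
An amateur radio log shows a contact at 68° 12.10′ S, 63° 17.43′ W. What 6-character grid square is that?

FC81it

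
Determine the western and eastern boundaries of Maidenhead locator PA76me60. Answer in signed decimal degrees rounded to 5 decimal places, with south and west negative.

135.05000, 135.05833

Field P=15, A=0: +15·20° lon, +0·10° lat → SW at lon 120°, lat -90°.
Square 7, 6: +7·2° lon, +6·1° lat → SW at lon 134°, lat -84°.
Subsquare m=12, e=4: +12·0.0833333° lon, +4·0.0416667° lat → SW at lon 135°, lat -83.8333°.
Extended square 6, 0: +6·0.00833333° lon, +0·0.00416667° lat → SW at lon 135.05°, lat -83.8333°.
Cell spans 0.00833333° lon × 0.00416667° lat.
west 135.05000, east 135.05833.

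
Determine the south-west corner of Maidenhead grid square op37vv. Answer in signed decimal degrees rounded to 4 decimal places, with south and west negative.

Field O=14, P=15: +14·20° lon, +15·10° lat → SW at lon 100°, lat 60°.
Square 3, 7: +3·2° lon, +7·1° lat → SW at lon 106°, lat 67°.
Subsquare v=21, v=21: +21·0.0833333° lon, +21·0.0416667° lat → SW at lon 107.75°, lat 67.875°.
latitude 67.8750, longitude 107.7500.

67.8750, 107.7500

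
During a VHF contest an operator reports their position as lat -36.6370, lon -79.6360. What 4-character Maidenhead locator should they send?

Add 180° to longitude and 90° to latitude: 100.36, 53.36.
Field: 100.36/20 → 5 → F, 53.36/10 → 5 → F; chars FF.
Square: 0.36/2 → 0, 3.36/1 → 3; chars 03.

FF03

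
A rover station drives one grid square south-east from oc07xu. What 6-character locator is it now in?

OC17at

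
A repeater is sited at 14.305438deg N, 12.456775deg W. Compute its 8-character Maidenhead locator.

IK34sh53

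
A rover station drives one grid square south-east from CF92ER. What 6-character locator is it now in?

CF92fq

Longitude subsquare e = 4; +1 → 5 = f.
Latitude subsquare r = 17; −1 → 16 = q.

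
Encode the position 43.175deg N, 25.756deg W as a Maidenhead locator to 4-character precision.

Shift to the Maidenhead origin (180°W, 90°S): lon 154.24, lat 133.18.
Field (20°×10°, letters A–R): lon ⌊154.24/20⌋ = 7 → H; lat ⌊133.18/10⌋ = 13 → N.
Square (2°×1°, digits 0–9): lon ⌊14.24/2⌋ = 7; lat ⌊3.18/1⌋ = 3.

HN73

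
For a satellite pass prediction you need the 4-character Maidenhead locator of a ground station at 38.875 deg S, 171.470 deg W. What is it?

Offset from 180°W / 90°S: lon 8.53°, lat 51.12°.
Field: lon ⌊8.53/20⌋ = 0 → A; lat ⌊51.12/10⌋ = 5 → F.
Square: lon ⌊8.53/2⌋ = 4; lat ⌊1.12/1⌋ = 1.

AF41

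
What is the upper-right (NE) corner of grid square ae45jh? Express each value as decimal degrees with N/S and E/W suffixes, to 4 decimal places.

44.6667° S, 171.1667° W

Field A=0, E=4: +0·20° lon, +4·10° lat → SW at lon -180°, lat -50°.
Square 4, 5: +4·2° lon, +5·1° lat → SW at lon -172°, lat -45°.
Subsquare j=9, h=7: +9·0.0833333° lon, +7·0.0416667° lat → SW at lon -171.25°, lat -44.7083°.
Cell spans 0.0833333° lon × 0.0416667° lat. NE corner is SW corner plus one full cell.
latitude 44.6667° S, longitude 171.1667° W.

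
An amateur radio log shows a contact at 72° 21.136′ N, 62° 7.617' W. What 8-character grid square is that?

Add 180° to longitude and 90° to latitude: 117.87305, 162.35227.
Field (20°×10°, letters A–R): lon ⌊117.87305/20⌋ = 5 → F; lat ⌊162.35227/10⌋ = 16 → Q.
Square (2°×1°, digits 0–9): lon ⌊17.87305/2⌋ = 8; lat ⌊2.35227/1⌋ = 2.
Subsquare (5′×2.5′, letters a–x): lon ⌊1.87305/0.0833333⌋ = 22 → w; lat ⌊0.35227/0.0416667⌋ = 8 → i.
Extended square (30″×15″, digits 0–9): lon ⌊0.03972/0.00833333⌋ = 4; lat ⌊0.01893/0.00416667⌋ = 4.

FQ82wi44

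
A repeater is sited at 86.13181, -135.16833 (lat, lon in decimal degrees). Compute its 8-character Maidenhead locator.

CR26jd91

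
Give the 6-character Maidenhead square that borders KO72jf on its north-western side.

KO72ig

Longitude subsquare j = 9; −1 → 8 = i.
Latitude subsquare f = 5; +1 → 6 = g.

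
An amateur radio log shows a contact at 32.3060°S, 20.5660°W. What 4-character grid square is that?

Offset from 180°W / 90°S: lon 159.43°, lat 57.69°.
Field: lon ⌊159.43/20⌋ = 7 → H; lat ⌊57.69/10⌋ = 5 → F.
Square: lon ⌊19.43/2⌋ = 9; lat ⌊7.69/1⌋ = 7.

HF97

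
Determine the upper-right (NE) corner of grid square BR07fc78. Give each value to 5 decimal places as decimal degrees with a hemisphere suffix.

87.12083° N, 159.51667° W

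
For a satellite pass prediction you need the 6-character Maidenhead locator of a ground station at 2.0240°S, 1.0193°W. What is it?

Shift to the Maidenhead origin (180°W, 90°S): lon 178.9807, lat 87.9760.
Field: lon ⌊178.9807/20⌋ = 8 → I; lat ⌊87.9760/10⌋ = 8 → I.
Square: lon ⌊18.9807/2⌋ = 9; lat ⌊7.9760/1⌋ = 7.
Subsquare: lon ⌊0.9807/0.0833333⌋ = 11 → l; lat ⌊0.9760/0.0416667⌋ = 23 → x.

II97lx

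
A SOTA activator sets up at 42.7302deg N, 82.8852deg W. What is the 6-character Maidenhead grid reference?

EN82nr

Shift to the Maidenhead origin (180°W, 90°S): lon 97.1148, lat 132.7302.
Field: 97.1148/20 → 4 → E, 132.7302/10 → 13 → N; chars EN.
Square: 17.1148/2 → 8, 2.7302/1 → 2; chars 82.
Subsquare: 1.1148/0.0833333 → 13 → n, 0.7302/0.0416667 → 17 → r; chars nr.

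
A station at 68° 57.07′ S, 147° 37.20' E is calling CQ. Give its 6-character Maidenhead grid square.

QC31tb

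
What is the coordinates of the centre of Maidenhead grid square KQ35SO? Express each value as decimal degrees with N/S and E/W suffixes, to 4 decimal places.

75.6042° N, 27.5417° E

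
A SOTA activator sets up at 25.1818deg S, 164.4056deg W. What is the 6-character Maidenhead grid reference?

Add 180° to longitude and 90° to latitude: 15.5944, 64.8182.
Field (20°×10°, letters A–R): lon ⌊15.5944/20⌋ = 0 → A; lat ⌊64.8182/10⌋ = 6 → G.
Square (2°×1°, digits 0–9): lon ⌊15.5944/2⌋ = 7; lat ⌊4.8182/1⌋ = 4.
Subsquare (5′×2.5′, letters a–x): lon ⌊1.5944/0.0833333⌋ = 19 → t; lat ⌊0.8182/0.0416667⌋ = 19 → t.

AG74tt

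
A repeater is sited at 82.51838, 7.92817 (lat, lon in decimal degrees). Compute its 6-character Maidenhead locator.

JR32xm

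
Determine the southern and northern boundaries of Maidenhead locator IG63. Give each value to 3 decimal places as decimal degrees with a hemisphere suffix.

27.000° S, 26.000° S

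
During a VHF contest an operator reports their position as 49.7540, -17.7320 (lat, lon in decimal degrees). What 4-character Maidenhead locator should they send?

IN19

Shift to the Maidenhead origin (180°W, 90°S): lon 162.27, lat 139.75.
Field (20°×10°, letters A–R): 162.27/20 → 8 → I, 139.75/10 → 13 → N; chars IN.
Square (2°×1°, digits 0–9): 2.27/2 → 1, 9.75/1 → 9; chars 19.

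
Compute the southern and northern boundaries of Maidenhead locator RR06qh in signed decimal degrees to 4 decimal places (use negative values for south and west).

86.2917, 86.3333

Field R=17, R=17: +17·20° lon, +17·10° lat → SW at lon 160°, lat 80°.
Square 0, 6: +0·2° lon, +6·1° lat → SW at lon 160°, lat 86°.
Subsquare q=16, h=7: +16·0.0833333° lon, +7·0.0416667° lat → SW at lon 161.333°, lat 86.2917°.
Cell spans 0.0833333° lon × 0.0416667° lat.
south 86.2917, north 86.3333.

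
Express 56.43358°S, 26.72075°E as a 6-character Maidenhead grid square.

KD33in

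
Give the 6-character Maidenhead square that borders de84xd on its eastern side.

DE94ad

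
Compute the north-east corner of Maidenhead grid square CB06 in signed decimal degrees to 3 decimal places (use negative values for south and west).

Field C=2, B=1: +2·20° lon, +1·10° lat → SW at lon -140°, lat -80°.
Square 0, 6: +0·2° lon, +6·1° lat → SW at lon -140°, lat -74°.
Cell spans 2° lon × 1° lat. NE corner is SW corner plus one full cell.
latitude -73.000, longitude -138.000.

-73.000, -138.000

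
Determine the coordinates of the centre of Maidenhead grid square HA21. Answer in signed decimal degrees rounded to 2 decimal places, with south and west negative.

-88.50, -35.00

Field H=7, A=0: +7·20° lon, +0·10° lat → SW at lon -40°, lat -90°.
Square 2, 1: +2·2° lon, +1·1° lat → SW at lon -36°, lat -89°.
Cell spans 2° lon × 1° lat. Centre is SW corner plus half of each.
latitude -88.50, longitude -35.00.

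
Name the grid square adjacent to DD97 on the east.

ED07

Longitude square 9; +1 → 10, wraps to 0, carry into field.
Longitude field D = 3; +1 → 4 = E.
The latitude characters are unchanged.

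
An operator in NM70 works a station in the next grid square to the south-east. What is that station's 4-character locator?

NL89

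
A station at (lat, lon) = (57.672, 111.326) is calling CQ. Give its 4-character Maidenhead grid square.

OO57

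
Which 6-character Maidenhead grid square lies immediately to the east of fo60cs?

FO60ds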